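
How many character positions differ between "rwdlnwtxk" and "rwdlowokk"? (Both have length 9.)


String 1: 'rwdlnwtxk'
String 2: 'rwdlowokk'
Compare each position: pos 0: 'r'=='r', pos 1: 'w'=='w', pos 2: 'd'=='d', pos 3: 'l'=='l', pos 4: 'n'!='o', pos 5: 'w'=='w', pos 6: 't'!='o', pos 7: 'x'!='k', pos 8: 'k'=='k'
Differing positions: 3
Hamming distance: 3


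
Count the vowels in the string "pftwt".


Input string: 'pftwt'
Operation: count vowels (a, e, i, o, u)
Scan: s[0]='p', s[1]='f', s[2]='t', s[3]='w', s[4]='t'
Vowels found: 0
Result: 0


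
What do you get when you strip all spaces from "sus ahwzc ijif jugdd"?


Input string: 'sus ahwzc ijif jugdd'
Operation: remove all spaces
Words: 'sus', 'ahwzc', 'ijif', 'jugdd'
Join without spaces: susahwzcijifjugdd


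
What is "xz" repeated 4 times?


Input string: 'xz'
Operation: repeat 4 times
Concatenation: 'xz' + 'xz' + 'xz' + 'xz'
Result: xzxzxzxz


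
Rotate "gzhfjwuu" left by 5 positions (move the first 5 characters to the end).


Input: 'gzhfjwuu', shift = 5
Operation: split at index 5 and swap parts
Front part s[0:5] = 'gzhfj'
Back part s[5:] = 'wuu'
Rotated = back + front = 'wuu' + 'gzhfj'
Result: wuugzhfj


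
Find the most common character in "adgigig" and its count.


Input: 'adgigig'
Operation: tally each character
Counts: 'a':1, 'd':1, 'g':3, 'i':2
Maximum: 'g' appears 3 times


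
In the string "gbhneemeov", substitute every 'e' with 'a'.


Input string: 'gbhneemeov'
Operation: replace 'e' with 'a'
Positions of 'e': 4, 5, 7
After replacement: gbhnaamaov


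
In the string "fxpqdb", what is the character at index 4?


Input string: 'fxpqdb'
Operation: get character at index 4
Index mapping: s[0]='f', s[1]='x', s[2]='p', s[3]='q', s[4]='d'
Result: 'd'


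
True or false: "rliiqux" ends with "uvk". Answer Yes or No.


Input string: 'rliiqux'
Suffix to check: 'uvk'
Last 3 characters of input: 'qux'
Match: False
Result: No


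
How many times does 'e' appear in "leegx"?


Input string: 'leegx'
Target character: 'e'
Scan each position: s[1]='e', s[2]='e'
Matches found at indices: 1, 2
Total: 2


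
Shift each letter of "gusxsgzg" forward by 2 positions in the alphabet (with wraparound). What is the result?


Input: 'gusxsgzg', shift = 2
Operation: for each letter, (position + 2) mod 26
Mapping: 'g'(6+2=8)->'i', 'u'(20+2=22)->'w', 's'(18+2=20)->'u', 'x'(23+2=25)->'z', 's'(18+2=20)->'u', 'g'(6+2=8)->'i', 'z'(25+2=27, 27 mod 26=1)->'b', 'g'(6+2=8)->'i'
Result: iwuzuibi


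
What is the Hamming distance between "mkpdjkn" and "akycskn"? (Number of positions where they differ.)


String 1: 'mkpdjkn'
String 2: 'akycskn'
Compare each position: pos 0: 'm'!='a', pos 1: 'k'=='k', pos 2: 'p'!='y', pos 3: 'd'!='c', pos 4: 'j'!='s', pos 5: 'k'=='k', pos 6: 'n'=='n'
Differing positions: 4
Hamming distance: 4


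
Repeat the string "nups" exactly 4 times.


Input string: 'nups'
Operation: repeat 4 times
Concatenation: 'nups' + 'nups' + 'nups' + 'nups'
Result: nupsnupsnupsnups


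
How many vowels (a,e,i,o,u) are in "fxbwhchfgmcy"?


Input string: 'fxbwhchfgmcy'
Operation: count vowels (a, e, i, o, u)
Scan: s[0]='f', s[1]='x', s[2]='b', s[3]='w', s[4]='h', s[5]='c', s[6]='h', s[7]='f', s[8]='g', s[9]='m', s[10]='c', s[11]='y'
Vowels found: 0
Result: 0


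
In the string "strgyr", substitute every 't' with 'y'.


Input string: 'strgyr'
Operation: replace 't' with 'y'
Positions of 't': 1
After replacement: syrgyr


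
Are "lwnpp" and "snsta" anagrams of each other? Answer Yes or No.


String 1: 'lwnpp' -> sorted: 'lnppw'
String 2: 'snsta' -> sorted: 'ansst'
Compare sorted forms: 'lnppw' != 'ansst'
Anagram: No


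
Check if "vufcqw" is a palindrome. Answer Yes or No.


Input string: 'vufcqw'
Reversed: 'wqcfuv'
Compare pairs: s[0]='v' vs s[5]='w' (mismatch), s[1]='u' vs s[4]='q' (mismatch), s[2]='f' vs s[3]='c' (mismatch)
Palindrome: No


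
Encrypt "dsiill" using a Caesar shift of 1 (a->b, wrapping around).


Input: 'dsiill', shift = 1
Operation: for each letter, (position + 1) mod 26
Mapping: 'd'(3+1=4)->'e', 's'(18+1=19)->'t', 'i'(8+1=9)->'j', 'i'(8+1=9)->'j', 'l'(11+1=12)->'m', 'l'(11+1=12)->'m'
Result: etjjmm


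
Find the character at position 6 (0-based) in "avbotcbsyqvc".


Input string: 'avbotcbsyqvc'
Operation: get character at index 6
Index mapping: s[0]='a', s[1]='v', s[2]='b', s[3]='o', s[4]='t', s[5]='c', s[6]='b'
Result: 'b'


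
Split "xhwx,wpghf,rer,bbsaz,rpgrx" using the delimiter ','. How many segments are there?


Input string: 'xhwx,wpghf,rer,bbsaz,rpgrx'
Delimiter: ','
Split result: 'xhwx', 'wpghf', 'rer', 'bbsaz', 'rpgrx'
Number of parts: 5


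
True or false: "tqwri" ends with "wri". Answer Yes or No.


Input string: 'tqwri'
Suffix to check: 'wri'
Last 3 characters of input: 'wri'
Match: True
Result: Yes


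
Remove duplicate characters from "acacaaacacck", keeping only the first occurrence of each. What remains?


Input: 'acacaaacacck'
Operation: keep first occurrence of each character
Scan: s[0]='a' new -> keep; s[1]='c' new -> keep; s[2]='a' seen -> skip; s[3]='c' seen -> skip; s[4]='a' seen -> skip; s[5]='a' seen -> skip; s[6]='a' seen -> skip; s[7]='c' seen -> skip; s[8]='a' seen -> skip; s[9]='c' seen -> skip; s[10]='c' seen -> skip; s[11]='k' new -> keep
Result: ack


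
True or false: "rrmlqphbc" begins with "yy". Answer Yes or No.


Input string: 'rrmlqphbc'
Prefix to check: 'yy'
First 2 characters of input: 'rr'
Match: False
Result: No


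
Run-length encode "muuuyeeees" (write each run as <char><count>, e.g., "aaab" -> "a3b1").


Input: 'muuuyeeees'
Operation: identify consecutive runs
Runs: 'm' -> m1, 'uuu' -> u3, 'y' -> y1, 'eeee' -> e4, 's' -> s1
Encoded: m1u3y1e4s1


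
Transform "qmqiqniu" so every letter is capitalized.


Input string: 'qmqiqniu'
Operation: convert each letter to uppercase
Mapping: 'q'->'Q', 'm'->'M', 'q'->'Q', 'i'->'I', 'q'->'Q', 'n'->'N', 'i'->'I', 'u'->'U'
Result: QMQIQNIU


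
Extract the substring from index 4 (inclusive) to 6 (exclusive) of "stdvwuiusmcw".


Input string: 'stdvwuiusmcw'
Operation: slice [4:6]
Extract characters: s[4]='w', s[5]='u'
Result: wu


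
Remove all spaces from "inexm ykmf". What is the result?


Input string: 'inexm ykmf'
Operation: remove all spaces
Words: 'inexm', 'ykmf'
Join without spaces: inexmykmf


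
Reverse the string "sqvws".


Input string: 'sqvws'
Operation: reverse character order
Original order: 's' -> 'q' -> 'v' -> 'w' -> 's'
Reversed order: 's' -> 'w' -> 'v' -> 'q' -> 's'
Result: swvqs


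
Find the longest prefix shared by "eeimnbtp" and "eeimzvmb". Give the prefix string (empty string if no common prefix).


String 1: 'eeimnbtp'
String 2: 'eeimzvmb'
Compare position by position:
pos 0: 'e' vs 'e' match
pos 1: 'e' vs 'e' match
pos 2: 'i' vs 'i' match
pos 3: 'm' vs 'm' match
pos 4: 'n' vs 'z' differ -> stop
Longest common prefix: "eeim" (length 4)


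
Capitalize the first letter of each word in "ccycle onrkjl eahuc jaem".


Input string: 'ccycle onrkjl eahuc jaem'
Operation: capitalize first letter of each word
Word transformations: 'ccycle'->'Ccycle', 'onrkjl'->'Onrkjl', 'eahuc'->'Eahuc', 'jaem'->'Jaem'
Result: Ccycle Onrkjl Eahuc Jaem


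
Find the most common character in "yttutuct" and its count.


Input: 'yttutuct'
Operation: tally each character
Counts: 'c':1, 't':4, 'u':2, 'y':1
Maximum: 't' appears 4 times


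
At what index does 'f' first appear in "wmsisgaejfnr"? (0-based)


Input string: 'wmsisgaejfnr'
Target: 'f'
Scanning left to right: s[0]='w', s[1]='m', s[2]='s', s[3]='i', s[4]='s', s[5]='g', s[6]='a', s[7]='e', s[8]='j', s[9]='f'
First match at index: 9


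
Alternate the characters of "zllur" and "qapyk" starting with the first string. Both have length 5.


String 1: 'zllur'
String 2: 'qapyk'
Operation: alternate characters
Pairs: 'z'+'q', 'l'+'a', 'l'+'p', 'u'+'y', 'r'+'k'
Result: zqlalpuyrk


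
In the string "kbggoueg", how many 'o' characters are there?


Input string: 'kbggoueg'
Target character: 'o'
Scan each position: s[4]='o'
Matches found at indices: 4
Total: 1


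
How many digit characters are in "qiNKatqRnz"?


Input string: 'qiNKatqRnz'
Operation: count digit characters (0-9)
Scan: 'q', 'i', 'N', 'K', 'a', 't', 'q', 'R', 'n', 'z'
Digits found: 0
Result: 0


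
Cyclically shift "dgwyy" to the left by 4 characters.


Input: 'dgwyy', shift = 4
Operation: split at index 4 and swap parts
Front part s[0:4] = 'dgwy'
Back part s[4:] = 'y'
Rotated = back + front = 'y' + 'dgwy'
Result: ydgwy


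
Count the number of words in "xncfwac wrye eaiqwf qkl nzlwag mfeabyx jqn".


Input string: 'xncfwac wrye eaiqwf qkl nzlwag mfeabyx jqn'
Operation: split by spaces
Words found: 'xncfwac', 'wrye', 'eaiqwf', 'qkl', 'nzlwag', 'mfeabyx', 'jqn'
Word count: 7


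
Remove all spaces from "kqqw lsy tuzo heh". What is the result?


Input string: 'kqqw lsy tuzo heh'
Operation: remove all spaces
Words: 'kqqw', 'lsy', 'tuzo', 'heh'
Join without spaces: kqqwlsytuzoheh


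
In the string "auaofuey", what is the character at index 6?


Input string: 'auaofuey'
Operation: get character at index 6
Index mapping: s[0]='a', s[1]='u', s[2]='a', s[3]='o', s[4]='f', s[5]='u', s[6]='e'
Result: 'e'


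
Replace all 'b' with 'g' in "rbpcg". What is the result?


Input string: 'rbpcg'
Operation: replace 'b' with 'g'
Positions of 'b': 1
After replacement: rgpcg


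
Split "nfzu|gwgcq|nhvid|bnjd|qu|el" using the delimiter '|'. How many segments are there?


Input string: 'nfzu|gwgcq|nhvid|bnjd|qu|el'
Delimiter: '|'
Split result: 'nfzu', 'gwgcq', 'nhvid', 'bnjd', 'qu', 'el'
Number of parts: 6


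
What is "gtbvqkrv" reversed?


Input string: 'gtbvqkrv'
Operation: reverse character order
Original order: 'g' -> 't' -> 'b' -> 'v' -> 'q' -> 'k' -> 'r' -> 'v'
Reversed order: 'v' -> 'r' -> 'k' -> 'q' -> 'v' -> 'b' -> 't' -> 'g'
Result: vrkqvbtg


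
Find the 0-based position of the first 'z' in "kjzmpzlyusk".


Input string: 'kjzmpzlyusk'
Target: 'z'
Scanning left to right: s[0]='k', s[1]='j', s[2]='z'
First match at index: 2


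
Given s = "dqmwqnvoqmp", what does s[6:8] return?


Input string: 'dqmwqnvoqmp'
Operation: slice [6:8]
Extract characters: s[6]='v', s[7]='o'
Result: vo


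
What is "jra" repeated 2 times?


Input string: 'jra'
Operation: repeat 2 times
Concatenation: 'jra' + 'jra'
Result: jrajra


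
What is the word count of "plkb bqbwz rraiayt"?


Input string: 'plkb bqbwz rraiayt'
Operation: split by spaces
Words found: 'plkb', 'bqbwz', 'rraiayt'
Word count: 3


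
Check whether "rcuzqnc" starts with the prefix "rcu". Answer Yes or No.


Input string: 'rcuzqnc'
Prefix to check: 'rcu'
First 3 characters of input: 'rcu'
Match: True
Result: Yes


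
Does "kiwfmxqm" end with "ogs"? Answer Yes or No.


Input string: 'kiwfmxqm'
Suffix to check: 'ogs'
Last 3 characters of input: 'xqm'
Match: False
Result: No


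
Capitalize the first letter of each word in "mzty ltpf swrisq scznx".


Input string: 'mzty ltpf swrisq scznx'
Operation: capitalize first letter of each word
Word transformations: 'mzty'->'Mzty', 'ltpf'->'Ltpf', 'swrisq'->'Swrisq', 'scznx'->'Scznx'
Result: Mzty Ltpf Swrisq Scznx


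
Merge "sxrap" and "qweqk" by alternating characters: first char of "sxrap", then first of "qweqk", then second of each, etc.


String 1: 'sxrap'
String 2: 'qweqk'
Operation: alternate characters
Pairs: 's'+'q', 'x'+'w', 'r'+'e', 'a'+'q', 'p'+'k'
Result: sqxwreaqpk


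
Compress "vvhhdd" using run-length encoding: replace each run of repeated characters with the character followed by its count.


Input: 'vvhhdd'
Operation: identify consecutive runs
Runs: 'vv' -> v2, 'hh' -> h2, 'dd' -> d2
Encoded: v2h2d2


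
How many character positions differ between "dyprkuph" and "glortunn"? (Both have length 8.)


String 1: 'dyprkuph'
String 2: 'glortunn'
Compare each position: pos 0: 'd'!='g', pos 1: 'y'!='l', pos 2: 'p'!='o', pos 3: 'r'=='r', pos 4: 'k'!='t', pos 5: 'u'=='u', pos 6: 'p'!='n', pos 7: 'h'!='n'
Differing positions: 6
Hamming distance: 6


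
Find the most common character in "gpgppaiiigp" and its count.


Input: 'gpgppaiiigp'
Operation: tally each character
Counts: 'a':1, 'g':3, 'i':3, 'p':4
Maximum: 'p' appears 4 times


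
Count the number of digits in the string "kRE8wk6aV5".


Input string: 'kRE8wk6aV5'
Operation: count digit characters (0-9)
Scan: 'k', 'R', 'E', '8'(digit), 'w', 'k', '6'(digit), 'a', 'V', '5'(digit)
Digits found: 3
Result: 3


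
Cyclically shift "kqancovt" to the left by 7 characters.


Input: 'kqancovt', shift = 7
Operation: split at index 7 and swap parts
Front part s[0:7] = 'kqancov'
Back part s[7:] = 't'
Rotated = back + front = 't' + 'kqancov'
Result: tkqancov


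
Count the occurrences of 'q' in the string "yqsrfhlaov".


Input string: 'yqsrfhlaov'
Target character: 'q'
Scan each position: s[1]='q'
Matches found at indices: 1
Total: 1


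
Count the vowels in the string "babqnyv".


Input string: 'babqnyv'
Operation: count vowels (a, e, i, o, u)
Scan: s[0]='b', s[1]='a' (vowel), s[2]='b', s[3]='q', s[4]='n', s[5]='y', s[6]='v'
Vowels found: 1
Result: 1


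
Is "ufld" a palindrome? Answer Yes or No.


Input string: 'ufld'
Reversed: 'dlfu'
Compare pairs: s[0]='u' vs s[3]='d' (mismatch), s[1]='f' vs s[2]='l' (mismatch)
Palindrome: No


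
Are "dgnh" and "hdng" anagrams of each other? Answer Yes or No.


String 1: 'dgnh' -> sorted: 'dghn'
String 2: 'hdng' -> sorted: 'dghn'
Compare sorted forms: 'dghn' == 'dghn'
Anagram: Yes


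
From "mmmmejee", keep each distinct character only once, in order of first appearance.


Input: 'mmmmejee'
Operation: keep first occurrence of each character
Scan: s[0]='m' new -> keep; s[1]='m' seen -> skip; s[2]='m' seen -> skip; s[3]='m' seen -> skip; s[4]='e' new -> keep; s[5]='j' new -> keep; s[6]='e' seen -> skip; s[7]='e' seen -> skip
Result: mej


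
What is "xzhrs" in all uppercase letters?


Input string: 'xzhrs'
Operation: convert each letter to uppercase
Mapping: 'x'->'X', 'z'->'Z', 'h'->'H', 'r'->'R', 's'->'S'
Result: XZHRS


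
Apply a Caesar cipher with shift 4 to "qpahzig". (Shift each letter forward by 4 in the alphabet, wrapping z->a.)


Input: 'qpahzig', shift = 4
Operation: for each letter, (position + 4) mod 26
Mapping: 'q'(16+4=20)->'u', 'p'(15+4=19)->'t', 'a'(0+4=4)->'e', 'h'(7+4=11)->'l', 'z'(25+4=29, 29 mod 26=3)->'d', 'i'(8+4=12)->'m', 'g'(6+4=10)->'k'
Result: uteldmk


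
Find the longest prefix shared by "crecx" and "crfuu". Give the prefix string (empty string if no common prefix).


String 1: 'crecx'
String 2: 'crfuu'
Compare position by position:
pos 0: 'c' vs 'c' match
pos 1: 'r' vs 'r' match
pos 2: 'e' vs 'f' differ -> stop
Longest common prefix: "cr" (length 2)


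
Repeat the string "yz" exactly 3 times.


Input string: 'yz'
Operation: repeat 3 times
Concatenation: 'yz' + 'yz' + 'yz'
Result: yzyzyz


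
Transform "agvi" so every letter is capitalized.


Input string: 'agvi'
Operation: convert each letter to uppercase
Mapping: 'a'->'A', 'g'->'G', 'v'->'V', 'i'->'I'
Result: AGVI


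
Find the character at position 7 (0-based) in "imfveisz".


Input string: 'imfveisz'
Operation: get character at index 7
Index mapping: s[0]='i', s[1]='m', s[2]='f', s[3]='v', s[4]='e', s[5]='i', s[6]='s', s[7]='z'
Result: 'z'


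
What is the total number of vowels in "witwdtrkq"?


Input string: 'witwdtrkq'
Operation: count vowels (a, e, i, o, u)
Scan: s[0]='w', s[1]='i' (vowel), s[2]='t', s[3]='w', s[4]='d', s[5]='t', s[6]='r', s[7]='k', s[8]='q'
Vowels found: 1
Result: 1


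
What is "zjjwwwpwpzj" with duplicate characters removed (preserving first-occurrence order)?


Input: 'zjjwwwpwpzj'
Operation: keep first occurrence of each character
Scan: s[0]='z' new -> keep; s[1]='j' new -> keep; s[2]='j' seen -> skip; s[3]='w' new -> keep; s[4]='w' seen -> skip; s[5]='w' seen -> skip; s[6]='p' new -> keep; s[7]='w' seen -> skip; s[8]='p' seen -> skip; s[9]='z' seen -> skip; s[10]='j' seen -> skip
Result: zjwp


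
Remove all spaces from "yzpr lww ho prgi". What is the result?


Input string: 'yzpr lww ho prgi'
Operation: remove all spaces
Words: 'yzpr', 'lww', 'ho', 'prgi'
Join without spaces: yzprlwwhoprgi


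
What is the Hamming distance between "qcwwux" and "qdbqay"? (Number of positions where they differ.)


String 1: 'qcwwux'
String 2: 'qdbqay'
Compare each position: pos 0: 'q'=='q', pos 1: 'c'!='d', pos 2: 'w'!='b', pos 3: 'w'!='q', pos 4: 'u'!='a', pos 5: 'x'!='y'
Differing positions: 5
Hamming distance: 5


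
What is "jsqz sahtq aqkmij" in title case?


Input string: 'jsqz sahtq aqkmij'
Operation: capitalize first letter of each word
Word transformations: 'jsqz'->'Jsqz', 'sahtq'->'Sahtq', 'aqkmij'->'Aqkmij'
Result: Jsqz Sahtq Aqkmij


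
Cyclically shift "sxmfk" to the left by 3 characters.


Input: 'sxmfk', shift = 3
Operation: split at index 3 and swap parts
Front part s[0:3] = 'sxm'
Back part s[3:] = 'fk'
Rotated = back + front = 'fk' + 'sxm'
Result: fksxm


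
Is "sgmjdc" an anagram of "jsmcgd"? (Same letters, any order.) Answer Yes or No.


String 1: 'jsmcgd' -> sorted: 'cdgjms'
String 2: 'sgmjdc' -> sorted: 'cdgjms'
Compare sorted forms: 'cdgjms' == 'cdgjms'
Anagram: Yes


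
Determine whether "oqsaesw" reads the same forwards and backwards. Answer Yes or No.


Input string: 'oqsaesw'
Reversed: 'wseasqo'
Compare pairs: s[0]='o' vs s[6]='w' (mismatch), s[1]='q' vs s[5]='s' (mismatch), s[2]='s' vs s[4]='e' (mismatch)
Palindrome: No


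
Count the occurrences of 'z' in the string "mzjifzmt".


Input string: 'mzjifzmt'
Target character: 'z'
Scan each position: s[1]='z', s[5]='z'
Matches found at indices: 1, 5
Total: 2


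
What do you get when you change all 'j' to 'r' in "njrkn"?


Input string: 'njrkn'
Operation: replace 'j' with 'r'
Positions of 'j': 1
After replacement: nrrkn


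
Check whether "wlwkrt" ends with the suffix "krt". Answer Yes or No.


Input string: 'wlwkrt'
Suffix to check: 'krt'
Last 3 characters of input: 'krt'
Match: True
Result: Yes


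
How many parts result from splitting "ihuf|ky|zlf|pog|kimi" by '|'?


Input string: 'ihuf|ky|zlf|pog|kimi'
Delimiter: '|'
Split result: 'ihuf', 'ky', 'zlf', 'pog', 'kimi'
Number of parts: 5


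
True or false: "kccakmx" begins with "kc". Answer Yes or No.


Input string: 'kccakmx'
Prefix to check: 'kc'
First 2 characters of input: 'kc'
Match: True
Result: Yes


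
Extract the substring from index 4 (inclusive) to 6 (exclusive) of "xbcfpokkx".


Input string: 'xbcfpokkx'
Operation: slice [4:6]
Extract characters: s[4]='p', s[5]='o'
Result: po


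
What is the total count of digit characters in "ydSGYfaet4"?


Input string: 'ydSGYfaet4'
Operation: count digit characters (0-9)
Scan: 'y', 'd', 'S', 'G', 'Y', 'f', 'a', 'e', 't', '4'(digit)
Digits found: 1
Result: 1


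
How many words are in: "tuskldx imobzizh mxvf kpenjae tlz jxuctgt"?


Input string: 'tuskldx imobzizh mxvf kpenjae tlz jxuctgt'
Operation: split by spaces
Words found: 'tuskldx', 'imobzizh', 'mxvf', 'kpenjae', 'tlz', 'jxuctgt'
Word count: 6


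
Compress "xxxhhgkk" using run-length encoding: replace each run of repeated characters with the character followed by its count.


Input: 'xxxhhgkk'
Operation: identify consecutive runs
Runs: 'xxx' -> x3, 'hh' -> h2, 'g' -> g1, 'kk' -> k2
Encoded: x3h2g1k2


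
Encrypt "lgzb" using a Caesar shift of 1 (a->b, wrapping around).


Input: 'lgzb', shift = 1
Operation: for each letter, (position + 1) mod 26
Mapping: 'l'(11+1=12)->'m', 'g'(6+1=7)->'h', 'z'(25+1=26, 26 mod 26=0)->'a', 'b'(1+1=2)->'c'
Result: mhac


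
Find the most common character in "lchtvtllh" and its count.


Input: 'lchtvtllh'
Operation: tally each character
Counts: 'c':1, 'h':2, 'l':3, 't':2, 'v':1
Maximum: 'l' appears 3 times


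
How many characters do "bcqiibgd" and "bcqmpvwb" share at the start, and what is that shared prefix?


String 1: 'bcqiibgd'
String 2: 'bcqmpvwb'
Compare position by position:
pos 0: 'b' vs 'b' match
pos 1: 'c' vs 'c' match
pos 2: 'q' vs 'q' match
pos 3: 'i' vs 'm' differ -> stop
Longest common prefix: "bcq" (length 3)


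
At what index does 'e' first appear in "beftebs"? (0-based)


Input string: 'beftebs'
Target: 'e'
Scanning left to right: s[0]='b', s[1]='e'
First match at index: 1


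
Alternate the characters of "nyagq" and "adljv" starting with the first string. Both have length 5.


String 1: 'nyagq'
String 2: 'adljv'
Operation: alternate characters
Pairs: 'n'+'a', 'y'+'d', 'a'+'l', 'g'+'j', 'q'+'v'
Result: naydalgjqv


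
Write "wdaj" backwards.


Input string: 'wdaj'
Operation: reverse character order
Original order: 'w' -> 'd' -> 'a' -> 'j'
Reversed order: 'j' -> 'a' -> 'd' -> 'w'
Result: jadw


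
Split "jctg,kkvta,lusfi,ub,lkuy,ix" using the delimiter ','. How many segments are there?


Input string: 'jctg,kkvta,lusfi,ub,lkuy,ix'
Delimiter: ','
Split result: 'jctg', 'kkvta', 'lusfi', 'ub', 'lkuy', 'ix'
Number of parts: 6


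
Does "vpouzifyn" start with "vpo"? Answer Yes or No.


Input string: 'vpouzifyn'
Prefix to check: 'vpo'
First 3 characters of input: 'vpo'
Match: True
Result: Yes


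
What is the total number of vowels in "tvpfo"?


Input string: 'tvpfo'
Operation: count vowels (a, e, i, o, u)
Scan: s[0]='t', s[1]='v', s[2]='p', s[3]='f', s[4]='o' (vowel)
Vowels found: 1
Result: 1


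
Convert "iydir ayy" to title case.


Input string: 'iydir ayy'
Operation: capitalize first letter of each word
Word transformations: 'iydir'->'Iydir', 'ayy'->'Ayy'
Result: Iydir Ayy


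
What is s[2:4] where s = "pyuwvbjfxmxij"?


Input string: 'pyuwvbjfxmxij'
Operation: slice [2:4]
Extract characters: s[2]='u', s[3]='w'
Result: uw


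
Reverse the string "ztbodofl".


Input string: 'ztbodofl'
Operation: reverse character order
Original order: 'z' -> 't' -> 'b' -> 'o' -> 'd' -> 'o' -> 'f' -> 'l'
Reversed order: 'l' -> 'f' -> 'o' -> 'd' -> 'o' -> 'b' -> 't' -> 'z'
Result: lfodobtz


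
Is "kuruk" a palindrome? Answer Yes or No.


Input string: 'kuruk'
Reversed: 'kuruk'
Compare pairs: s[0]='k' vs s[4]='k' (match), s[1]='u' vs s[3]='u' (match)
Palindrome: Yes


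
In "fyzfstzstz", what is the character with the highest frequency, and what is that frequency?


Input: 'fyzfstzstz'
Operation: tally each character
Counts: 'f':2, 's':2, 't':2, 'y':1, 'z':3
Maximum: 'z' appears 3 times


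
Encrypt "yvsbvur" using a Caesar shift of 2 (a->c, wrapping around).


Input: 'yvsbvur', shift = 2
Operation: for each letter, (position + 2) mod 26
Mapping: 'y'(24+2=26, 26 mod 26=0)->'a', 'v'(21+2=23)->'x', 's'(18+2=20)->'u', 'b'(1+2=3)->'d', 'v'(21+2=23)->'x', 'u'(20+2=22)->'w', 'r'(17+2=19)->'t'
Result: axudxwt


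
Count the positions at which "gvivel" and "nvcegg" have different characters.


String 1: 'gvivel'
String 2: 'nvcegg'
Compare each position: pos 0: 'g'!='n', pos 1: 'v'=='v', pos 2: 'i'!='c', pos 3: 'v'!='e', pos 4: 'e'!='g', pos 5: 'l'!='g'
Differing positions: 5
Hamming distance: 5


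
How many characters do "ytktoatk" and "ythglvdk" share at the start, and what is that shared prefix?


String 1: 'ytktoatk'
String 2: 'ythglvdk'
Compare position by position:
pos 0: 'y' vs 'y' match
pos 1: 't' vs 't' match
pos 2: 'k' vs 'h' differ -> stop
Longest common prefix: "yt" (length 2)


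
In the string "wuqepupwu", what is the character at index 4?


Input string: 'wuqepupwu'
Operation: get character at index 4
Index mapping: s[0]='w', s[1]='u', s[2]='q', s[3]='e', s[4]='p'
Result: 'p'


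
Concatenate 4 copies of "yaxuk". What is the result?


Input string: 'yaxuk'
Operation: repeat 4 times
Concatenation: 'yaxuk' + 'yaxuk' + 'yaxuk' + 'yaxuk'
Result: yaxukyaxukyaxukyaxuk


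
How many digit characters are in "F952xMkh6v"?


Input string: 'F952xMkh6v'
Operation: count digit characters (0-9)
Scan: 'F', '9'(digit), '5'(digit), '2'(digit), 'x', 'M', 'k', 'h', '6'(digit), 'v'
Digits found: 4
Result: 4


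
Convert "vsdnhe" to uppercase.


Input string: 'vsdnhe'
Operation: convert each letter to uppercase
Mapping: 'v'->'V', 's'->'S', 'd'->'D', 'n'->'N', 'h'->'H', 'e'->'E'
Result: VSDNHE


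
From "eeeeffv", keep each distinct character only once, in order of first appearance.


Input: 'eeeeffv'
Operation: keep first occurrence of each character
Scan: s[0]='e' new -> keep; s[1]='e' seen -> skip; s[2]='e' seen -> skip; s[3]='e' seen -> skip; s[4]='f' new -> keep; s[5]='f' seen -> skip; s[6]='v' new -> keep
Result: efv


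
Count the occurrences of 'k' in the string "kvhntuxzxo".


Input string: 'kvhntuxzxo'
Target character: 'k'
Scan each position: s[0]='k'
Matches found at indices: 0
Total: 1


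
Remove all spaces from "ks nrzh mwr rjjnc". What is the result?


Input string: 'ks nrzh mwr rjjnc'
Operation: remove all spaces
Words: 'ks', 'nrzh', 'mwr', 'rjjnc'
Join without spaces: ksnrzhmwrrjjnc


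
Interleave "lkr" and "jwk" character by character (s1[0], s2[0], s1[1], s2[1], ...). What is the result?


String 1: 'lkr'
String 2: 'jwk'
Operation: alternate characters
Pairs: 'l'+'j', 'k'+'w', 'r'+'k'
Result: ljkwrk


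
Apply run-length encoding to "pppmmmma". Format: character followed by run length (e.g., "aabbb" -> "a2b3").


Input: 'pppmmmma'
Operation: identify consecutive runs
Runs: 'ppp' -> p3, 'mmmm' -> m4, 'a' -> a1
Encoded: p3m4a1


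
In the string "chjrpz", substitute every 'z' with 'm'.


Input string: 'chjrpz'
Operation: replace 'z' with 'm'
Positions of 'z': 5
After replacement: chjrpm


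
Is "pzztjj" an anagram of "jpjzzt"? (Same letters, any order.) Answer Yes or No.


String 1: 'jpjzzt' -> sorted: 'jjptzz'
String 2: 'pzztjj' -> sorted: 'jjptzz'
Compare sorted forms: 'jjptzz' == 'jjptzz'
Anagram: Yes


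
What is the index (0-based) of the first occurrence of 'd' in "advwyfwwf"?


Input string: 'advwyfwwf'
Target: 'd'
Scanning left to right: s[0]='a', s[1]='d'
First match at index: 1


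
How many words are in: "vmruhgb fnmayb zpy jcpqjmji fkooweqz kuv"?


Input string: 'vmruhgb fnmayb zpy jcpqjmji fkooweqz kuv'
Operation: split by spaces
Words found: 'vmruhgb', 'fnmayb', 'zpy', 'jcpqjmji', 'fkooweqz', 'kuv'
Word count: 6


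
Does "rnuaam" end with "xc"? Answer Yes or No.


Input string: 'rnuaam'
Suffix to check: 'xc'
Last 2 characters of input: 'am'
Match: False
Result: No


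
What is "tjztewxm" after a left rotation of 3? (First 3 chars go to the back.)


Input: 'tjztewxm', shift = 3
Operation: split at index 3 and swap parts
Front part s[0:3] = 'tjz'
Back part s[3:] = 'tewxm'
Rotated = back + front = 'tewxm' + 'tjz'
Result: tewxmtjz


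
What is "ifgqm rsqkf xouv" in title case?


Input string: 'ifgqm rsqkf xouv'
Operation: capitalize first letter of each word
Word transformations: 'ifgqm'->'Ifgqm', 'rsqkf'->'Rsqkf', 'xouv'->'Xouv'
Result: Ifgqm Rsqkf Xouv


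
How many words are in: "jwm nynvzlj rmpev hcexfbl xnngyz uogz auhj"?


Input string: 'jwm nynvzlj rmpev hcexfbl xnngyz uogz auhj'
Operation: split by spaces
Words found: 'jwm', 'nynvzlj', 'rmpev', 'hcexfbl', 'xnngyz', 'uogz', 'auhj'
Word count: 7


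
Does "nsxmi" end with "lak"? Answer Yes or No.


Input string: 'nsxmi'
Suffix to check: 'lak'
Last 3 characters of input: 'xmi'
Match: False
Result: No


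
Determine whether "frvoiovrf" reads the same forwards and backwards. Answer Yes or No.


Input string: 'frvoiovrf'
Reversed: 'frvoiovrf'
Compare pairs: s[0]='f' vs s[8]='f' (match), s[1]='r' vs s[7]='r' (match), s[2]='v' vs s[6]='v' (match), s[3]='o' vs s[5]='o' (match)
Palindrome: Yes


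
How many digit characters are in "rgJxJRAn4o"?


Input string: 'rgJxJRAn4o'
Operation: count digit characters (0-9)
Scan: 'r', 'g', 'J', 'x', 'J', 'R', 'A', 'n', '4'(digit), 'o'
Digits found: 1
Result: 1


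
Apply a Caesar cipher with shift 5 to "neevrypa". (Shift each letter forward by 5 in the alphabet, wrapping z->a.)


Input: 'neevrypa', shift = 5
Operation: for each letter, (position + 5) mod 26
Mapping: 'n'(13+5=18)->'s', 'e'(4+5=9)->'j', 'e'(4+5=9)->'j', 'v'(21+5=26, 26 mod 26=0)->'a', 'r'(17+5=22)->'w', 'y'(24+5=29, 29 mod 26=3)->'d', 'p'(15+5=20)->'u', 'a'(0+5=5)->'f'
Result: sjjawduf


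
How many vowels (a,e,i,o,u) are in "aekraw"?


Input string: 'aekraw'
Operation: count vowels (a, e, i, o, u)
Scan: s[0]='a' (vowel), s[1]='e' (vowel), s[2]='k', s[3]='r', s[4]='a' (vowel), s[5]='w'
Vowels found: 3
Result: 3


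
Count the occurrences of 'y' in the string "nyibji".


Input string: 'nyibji'
Target character: 'y'
Scan each position: s[1]='y'
Matches found at indices: 1
Total: 1


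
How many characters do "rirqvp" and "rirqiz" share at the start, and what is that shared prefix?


String 1: 'rirqvp'
String 2: 'rirqiz'
Compare position by position:
pos 0: 'r' vs 'r' match
pos 1: 'i' vs 'i' match
pos 2: 'r' vs 'r' match
pos 3: 'q' vs 'q' match
pos 4: 'v' vs 'i' differ -> stop
Longest common prefix: "rirq" (length 4)


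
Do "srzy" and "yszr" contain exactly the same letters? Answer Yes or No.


String 1: 'srzy' -> sorted: 'rsyz'
String 2: 'yszr' -> sorted: 'rsyz'
Compare sorted forms: 'rsyz' == 'rsyz'
Anagram: Yes


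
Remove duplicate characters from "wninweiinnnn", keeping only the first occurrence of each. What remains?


Input: 'wninweiinnnn'
Operation: keep first occurrence of each character
Scan: s[0]='w' new -> keep; s[1]='n' new -> keep; s[2]='i' new -> keep; s[3]='n' seen -> skip; s[4]='w' seen -> skip; s[5]='e' new -> keep; s[6]='i' seen -> skip; s[7]='i' seen -> skip; s[8]='n' seen -> skip; s[9]='n' seen -> skip; s[10]='n' seen -> skip; s[11]='n' seen -> skip
Result: wnie


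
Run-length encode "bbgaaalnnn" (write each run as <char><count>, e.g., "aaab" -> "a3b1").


Input: 'bbgaaalnnn'
Operation: identify consecutive runs
Runs: 'bb' -> b2, 'g' -> g1, 'aaa' -> a3, 'l' -> l1, 'nnn' -> n3
Encoded: b2g1a3l1n3


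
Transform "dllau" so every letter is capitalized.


Input string: 'dllau'
Operation: convert each letter to uppercase
Mapping: 'd'->'D', 'l'->'L', 'l'->'L', 'a'->'A', 'u'->'U'
Result: DLLAU


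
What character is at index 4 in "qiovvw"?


Input string: 'qiovvw'
Operation: get character at index 4
Index mapping: s[0]='q', s[1]='i', s[2]='o', s[3]='v', s[4]='v'
Result: 'v'


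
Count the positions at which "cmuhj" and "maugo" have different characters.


String 1: 'cmuhj'
String 2: 'maugo'
Compare each position: pos 0: 'c'!='m', pos 1: 'm'!='a', pos 2: 'u'=='u', pos 3: 'h'!='g', pos 4: 'j'!='o'
Differing positions: 4
Hamming distance: 4


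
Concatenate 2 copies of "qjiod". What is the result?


Input string: 'qjiod'
Operation: repeat 2 times
Concatenation: 'qjiod' + 'qjiod'
Result: qjiodqjiod


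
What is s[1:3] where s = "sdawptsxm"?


Input string: 'sdawptsxm'
Operation: slice [1:3]
Extract characters: s[1]='d', s[2]='a'
Result: da


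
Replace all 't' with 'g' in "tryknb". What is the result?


Input string: 'tryknb'
Operation: replace 't' with 'g'
Positions of 't': 0
After replacement: gryknb


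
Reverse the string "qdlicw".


Input string: 'qdlicw'
Operation: reverse character order
Original order: 'q' -> 'd' -> 'l' -> 'i' -> 'c' -> 'w'
Reversed order: 'w' -> 'c' -> 'i' -> 'l' -> 'd' -> 'q'
Result: wcildq


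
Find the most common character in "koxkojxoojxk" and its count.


Input: 'koxkojxoojxk'
Operation: tally each character
Counts: 'j':2, 'k':3, 'o':4, 'x':3
Maximum: 'o' appears 4 times


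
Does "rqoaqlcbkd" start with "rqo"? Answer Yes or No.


Input string: 'rqoaqlcbkd'
Prefix to check: 'rqo'
First 3 characters of input: 'rqo'
Match: True
Result: Yes


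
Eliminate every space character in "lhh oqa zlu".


Input string: 'lhh oqa zlu'
Operation: remove all spaces
Words: 'lhh', 'oqa', 'zlu'
Join without spaces: lhhoqazlu


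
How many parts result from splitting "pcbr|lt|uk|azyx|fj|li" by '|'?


Input string: 'pcbr|lt|uk|azyx|fj|li'
Delimiter: '|'
Split result: 'pcbr', 'lt', 'uk', 'azyx', 'fj', 'li'
Number of parts: 6


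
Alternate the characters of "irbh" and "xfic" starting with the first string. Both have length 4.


String 1: 'irbh'
String 2: 'xfic'
Operation: alternate characters
Pairs: 'i'+'x', 'r'+'f', 'b'+'i', 'h'+'c'
Result: ixrfbihc


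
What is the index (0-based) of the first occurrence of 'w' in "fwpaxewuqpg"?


Input string: 'fwpaxewuqpg'
Target: 'w'
Scanning left to right: s[0]='f', s[1]='w'
First match at index: 1


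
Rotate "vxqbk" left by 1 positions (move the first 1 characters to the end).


Input: 'vxqbk', shift = 1
Operation: split at index 1 and swap parts
Front part s[0:1] = 'v'
Back part s[1:] = 'xqbk'
Rotated = back + front = 'xqbk' + 'v'
Result: xqbkv


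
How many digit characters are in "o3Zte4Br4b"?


Input string: 'o3Zte4Br4b'
Operation: count digit characters (0-9)
Scan: 'o', '3'(digit), 'Z', 't', 'e', '4'(digit), 'B', 'r', '4'(digit), 'b'
Digits found: 3
Result: 3


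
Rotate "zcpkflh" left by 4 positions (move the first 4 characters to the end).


Input: 'zcpkflh', shift = 4
Operation: split at index 4 and swap parts
Front part s[0:4] = 'zcpk'
Back part s[4:] = 'flh'
Rotated = back + front = 'flh' + 'zcpk'
Result: flhzcpk


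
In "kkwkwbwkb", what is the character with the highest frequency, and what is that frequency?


Input: 'kkwkwbwkb'
Operation: tally each character
Counts: 'b':2, 'k':4, 'w':3
Maximum: 'k' appears 4 times


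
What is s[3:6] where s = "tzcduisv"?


Input string: 'tzcduisv'
Operation: slice [3:6]
Extract characters: s[3]='d', s[4]='u', s[5]='i'
Result: dui


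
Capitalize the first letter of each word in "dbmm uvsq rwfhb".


Input string: 'dbmm uvsq rwfhb'
Operation: capitalize first letter of each word
Word transformations: 'dbmm'->'Dbmm', 'uvsq'->'Uvsq', 'rwfhb'->'Rwfhb'
Result: Dbmm Uvsq Rwfhb


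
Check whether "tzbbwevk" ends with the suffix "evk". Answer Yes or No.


Input string: 'tzbbwevk'
Suffix to check: 'evk'
Last 3 characters of input: 'evk'
Match: True
Result: Yes


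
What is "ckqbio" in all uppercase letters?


Input string: 'ckqbio'
Operation: convert each letter to uppercase
Mapping: 'c'->'C', 'k'->'K', 'q'->'Q', 'b'->'B', 'i'->'I', 'o'->'O'
Result: CKQBIO


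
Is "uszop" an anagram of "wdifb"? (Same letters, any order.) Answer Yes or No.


String 1: 'wdifb' -> sorted: 'bdfiw'
String 2: 'uszop' -> sorted: 'opsuz'
Compare sorted forms: 'bdfiw' != 'opsuz'
Anagram: No


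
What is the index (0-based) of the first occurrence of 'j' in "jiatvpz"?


Input string: 'jiatvpz'
Target: 'j'
Scanning left to right: s[0]='j'
First match at index: 0


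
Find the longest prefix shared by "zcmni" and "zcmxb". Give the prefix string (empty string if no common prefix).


String 1: 'zcmni'
String 2: 'zcmxb'
Compare position by position:
pos 0: 'z' vs 'z' match
pos 1: 'c' vs 'c' match
pos 2: 'm' vs 'm' match
pos 3: 'n' vs 'x' differ -> stop
Longest common prefix: "zcm" (length 3)


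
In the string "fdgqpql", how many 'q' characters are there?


Input string: 'fdgqpql'
Target character: 'q'
Scan each position: s[3]='q', s[5]='q'
Matches found at indices: 3, 5
Total: 2


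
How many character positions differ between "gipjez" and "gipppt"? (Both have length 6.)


String 1: 'gipjez'
String 2: 'gipppt'
Compare each position: pos 0: 'g'=='g', pos 1: 'i'=='i', pos 2: 'p'=='p', pos 3: 'j'!='p', pos 4: 'e'!='p', pos 5: 'z'!='t'
Differing positions: 3
Hamming distance: 3


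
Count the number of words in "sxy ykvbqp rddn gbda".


Input string: 'sxy ykvbqp rddn gbda'
Operation: split by spaces
Words found: 'sxy', 'ykvbqp', 'rddn', 'gbda'
Word count: 4


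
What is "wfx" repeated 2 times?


Input string: 'wfx'
Operation: repeat 2 times
Concatenation: 'wfx' + 'wfx'
Result: wfxwfx


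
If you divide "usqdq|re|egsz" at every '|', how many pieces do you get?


Input string: 'usqdq|re|egsz'
Delimiter: '|'
Split result: 'usqdq', 're', 'egsz'
Number of parts: 3


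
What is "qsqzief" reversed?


Input string: 'qsqzief'
Operation: reverse character order
Original order: 'q' -> 's' -> 'q' -> 'z' -> 'i' -> 'e' -> 'f'
Reversed order: 'f' -> 'e' -> 'i' -> 'z' -> 'q' -> 's' -> 'q'
Result: feizqsq


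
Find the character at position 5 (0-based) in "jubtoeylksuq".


Input string: 'jubtoeylksuq'
Operation: get character at index 5
Index mapping: s[0]='j', s[1]='u', s[2]='b', s[3]='t', s[4]='o', s[5]='e'
Result: 'e'


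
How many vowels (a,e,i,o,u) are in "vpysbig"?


Input string: 'vpysbig'
Operation: count vowels (a, e, i, o, u)
Scan: s[0]='v', s[1]='p', s[2]='y', s[3]='s', s[4]='b', s[5]='i' (vowel), s[6]='g'
Vowels found: 1
Result: 1


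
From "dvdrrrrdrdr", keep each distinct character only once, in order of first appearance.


Input: 'dvdrrrrdrdr'
Operation: keep first occurrence of each character
Scan: s[0]='d' new -> keep; s[1]='v' new -> keep; s[2]='d' seen -> skip; s[3]='r' new -> keep; s[4]='r' seen -> skip; s[5]='r' seen -> skip; s[6]='r' seen -> skip; s[7]='d' seen -> skip; s[8]='r' seen -> skip; s[9]='d' seen -> skip; s[10]='r' seen -> skip
Result: dvr


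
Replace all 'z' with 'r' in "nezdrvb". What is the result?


Input string: 'nezdrvb'
Operation: replace 'z' with 'r'
Positions of 'z': 2
After replacement: nerdrvb


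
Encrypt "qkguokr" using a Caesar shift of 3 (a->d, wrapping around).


Input: 'qkguokr', shift = 3
Operation: for each letter, (position + 3) mod 26
Mapping: 'q'(16+3=19)->'t', 'k'(10+3=13)->'n', 'g'(6+3=9)->'j', 'u'(20+3=23)->'x', 'o'(14+3=17)->'r', 'k'(10+3=13)->'n', 'r'(17+3=20)->'u'
Result: tnjxrnu


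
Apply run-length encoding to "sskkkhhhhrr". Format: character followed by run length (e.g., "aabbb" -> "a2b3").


Input: 'sskkkhhhhrr'
Operation: identify consecutive runs
Runs: 'ss' -> s2, 'kkk' -> k3, 'hhhh' -> h4, 'rr' -> r2
Encoded: s2k3h4r2


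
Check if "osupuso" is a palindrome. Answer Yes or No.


Input string: 'osupuso'
Reversed: 'osupuso'
Compare pairs: s[0]='o' vs s[6]='o' (match), s[1]='s' vs s[5]='s' (match), s[2]='u' vs s[4]='u' (match)
Palindrome: Yes


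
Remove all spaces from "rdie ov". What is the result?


Input string: 'rdie ov'
Operation: remove all spaces
Words: 'rdie', 'ov'
Join without spaces: rdieov


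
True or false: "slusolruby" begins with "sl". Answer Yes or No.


Input string: 'slusolruby'
Prefix to check: 'sl'
First 2 characters of input: 'sl'
Match: True
Result: Yes


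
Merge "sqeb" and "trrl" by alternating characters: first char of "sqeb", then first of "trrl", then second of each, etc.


String 1: 'sqeb'
String 2: 'trrl'
Operation: alternate characters
Pairs: 's'+'t', 'q'+'r', 'e'+'r', 'b'+'l'
Result: stqrerbl


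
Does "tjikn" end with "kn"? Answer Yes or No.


Input string: 'tjikn'
Suffix to check: 'kn'
Last 2 characters of input: 'kn'
Match: True
Result: Yes


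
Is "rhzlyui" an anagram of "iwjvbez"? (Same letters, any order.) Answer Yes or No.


String 1: 'iwjvbez' -> sorted: 'beijvwz'
String 2: 'rhzlyui' -> sorted: 'hilruyz'
Compare sorted forms: 'beijvwz' != 'hilruyz'
Anagram: No


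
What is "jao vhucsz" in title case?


Input string: 'jao vhucsz'
Operation: capitalize first letter of each word
Word transformations: 'jao'->'Jao', 'vhucsz'->'Vhucsz'
Result: Jao Vhucsz


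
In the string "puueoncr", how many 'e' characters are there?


Input string: 'puueoncr'
Target character: 'e'
Scan each position: s[3]='e'
Matches found at indices: 3
Total: 1


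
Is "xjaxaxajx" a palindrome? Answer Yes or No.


Input string: 'xjaxaxajx'
Reversed: 'xjaxaxajx'
Compare pairs: s[0]='x' vs s[8]='x' (match), s[1]='j' vs s[7]='j' (match), s[2]='a' vs s[6]='a' (match), s[3]='x' vs s[5]='x' (match)
Palindrome: Yes
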